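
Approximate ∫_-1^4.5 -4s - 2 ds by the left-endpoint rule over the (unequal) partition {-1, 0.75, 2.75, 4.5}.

Subinterval widths: 1.75, 2, 1.75.
Left endpoints: -1, 0.75, 2.75.
f(-1) = 2, f(0.75) = -5, f(2.75) = -13.
Sum = Σ Δs_i · f(s_i).
Sum = -29.25.

-29.25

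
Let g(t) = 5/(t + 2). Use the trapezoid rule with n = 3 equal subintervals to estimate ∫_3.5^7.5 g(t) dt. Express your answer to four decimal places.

2.7489

Δt = (7.5 − 3.5)/3 = 4/3.
g(3.5) = 10/11, g(29/6) = 30/41, g(37/6) = 30/49, g(7.5) = 10/19.
T_3 = (Δt/2)·[g(t_0) + 2g(t_1) + 2g(t_2) + g(t_3)].
Sum ≈ 2.7489.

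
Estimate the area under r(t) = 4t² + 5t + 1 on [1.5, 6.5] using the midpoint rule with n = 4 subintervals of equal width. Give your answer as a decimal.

Δt = (6.5 − 1.5)/4 = 1.25.
Midpoints: 2.125, 3.375, 4.625, 5.875.
r(2.125) = 29.6875, r(3.375) = 63.4375, r(4.625) = 109.6875, r(5.875) = 168.4375.
Sum = Δt · [r(2.125) + r(3.375) + r(4.625) + r(5.875)].
Sum = 464.0625.

464.0625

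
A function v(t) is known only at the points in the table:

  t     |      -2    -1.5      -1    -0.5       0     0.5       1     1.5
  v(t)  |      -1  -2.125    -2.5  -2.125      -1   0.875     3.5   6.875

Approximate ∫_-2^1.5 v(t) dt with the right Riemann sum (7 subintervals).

1.75

Δt = 0.5.
Sum = 0.5·[(-2.125) + (-2.5) + (-2.125) + (-1) + 0.875 + 3.5 + 6.875] = 1.75.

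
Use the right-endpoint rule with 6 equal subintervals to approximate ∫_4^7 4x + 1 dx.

72

Δx = (7 − 4)/6 = 0.5.
Right endpoints: 4.5, 5, 5.5, 6, 6.5, 7.
f(4.5) = 19, f(5) = 21, f(5.5) = 23, f(6) = 25, f(6.5) = 27, f(7) = 29.
Sum = Δx · [f(4.5) + f(5) + f(5.5) + ...].
Sum = 72.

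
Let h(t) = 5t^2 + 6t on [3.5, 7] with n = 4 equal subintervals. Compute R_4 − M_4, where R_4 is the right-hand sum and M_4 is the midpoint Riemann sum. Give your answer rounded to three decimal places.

R_4 = 702.26953125.
M_4 ≈ 609.34180.
R_4 − M_4 ≈ 92.928.

92.928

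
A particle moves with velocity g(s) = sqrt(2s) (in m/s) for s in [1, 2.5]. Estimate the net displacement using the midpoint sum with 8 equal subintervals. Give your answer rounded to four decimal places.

2.7844

Δs = (2.5 − 1)/8 = 0.1875.
Midpoints: 1.09375, 1.28125, 1.46875, 1.65625, 1.84375, 2.03125, 2.21875, 2.40625.
g(1.09375) ≈ 1.4790, g(1.28125) ≈ 1.6008, g(1.46875) ≈ 1.7139, g(1.65625) ≈ 1.8200, g(1.84375) ≈ 1.9203, g(2.03125) ≈ 2.0156, g(2.21875) ≈ 2.1065, g(2.40625) ≈ 2.1937.
Sum = Δs · [g(1.09375) + g(1.28125) + g(1.46875) + ...].
Sum ≈ 2.7844.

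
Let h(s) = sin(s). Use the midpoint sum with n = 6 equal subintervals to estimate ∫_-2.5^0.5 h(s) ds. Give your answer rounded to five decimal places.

Δs = (0.5 − (-2.5))/6 = 0.5.
Midpoints: -2.25, -1.75, -1.25, -0.75, -0.25, 0.25.
h(-2.25) ≈ -0.77807, h(-1.75) ≈ -0.98399, h(-1.25) ≈ -0.94898, h(-0.75) ≈ -0.68164, h(-0.25) ≈ -0.24740, h(0.25) ≈ 0.24740.
Sum = Δs · [h(-2.25) + h(-1.75) + h(-1.25) + ...].
Sum ≈ -1.69634.

-1.69634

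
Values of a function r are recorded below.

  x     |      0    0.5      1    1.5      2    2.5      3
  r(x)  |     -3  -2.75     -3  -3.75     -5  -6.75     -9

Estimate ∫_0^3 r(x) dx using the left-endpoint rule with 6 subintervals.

-12.125

Δx = 0.5.
Sum = 0.5·[(-3) + (-2.75) + (-3) + (-3.75) + (-5) + (-6.75)] = -12.125.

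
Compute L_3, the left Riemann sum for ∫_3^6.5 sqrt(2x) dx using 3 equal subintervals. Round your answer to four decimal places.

10.0359

Δx = (6.5 − 3)/3 = 7/6.
Left endpoints: 3, 25/6, 16/3.
f(3) ≈ 2.4495, f(25/6) ≈ 2.8868, f(16/3) ≈ 3.2660.
Sum = Δx · [f(3) + f(25/6) + f(16/3)].
Sum ≈ 10.0359.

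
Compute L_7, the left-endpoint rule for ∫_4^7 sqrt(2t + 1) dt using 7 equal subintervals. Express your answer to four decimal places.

10.1767

Δt = (7 − 4)/7 = 3/7.
Left endpoints: 4, 31/7, 34/7, 37/7, 40/7, 43/7, 46/7.
f(4) ≈ 3.0000, f(31/7) ≈ 3.1396, f(34/7) ≈ 3.2733, f(37/7) ≈ 3.4017, f(40/7) ≈ 3.5254, f(43/7) ≈ 3.6450, f(46/7) ≈ 3.7607.
Sum = Δt · [f(4) + f(31/7) + f(34/7) + ...].
Sum ≈ 10.1767.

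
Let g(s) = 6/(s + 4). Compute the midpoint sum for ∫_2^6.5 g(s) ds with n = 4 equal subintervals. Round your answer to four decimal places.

3.3518

Δs = (6.5 − 2)/4 = 1.125.
Midpoints: 2.5625, 3.6875, 4.8125, 5.9375.
g(2.5625) = 32/35, g(3.6875) = 32/41, g(4.8125) = 32/47, g(5.9375) = 32/53.
Sum = Δs · [g(2.5625) + g(3.6875) + g(4.8125) + g(5.9375)].
Sum ≈ 3.3518.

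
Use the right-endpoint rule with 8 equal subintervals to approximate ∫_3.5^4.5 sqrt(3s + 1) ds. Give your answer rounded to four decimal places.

3.6295

Δs = (4.5 − 3.5)/8 = 0.125.
Right endpoints: 3.625, 3.75, 3.875, 4, 4.125, 4.25, 4.375, 4.5.
f(3.625) ≈ 3.4460, f(3.75) ≈ 3.5000, f(3.875) ≈ 3.5532, f(4) ≈ 3.6056, f(4.125) ≈ 3.6572, f(4.25) ≈ 3.7081, f(4.375) ≈ 3.7583, f(4.5) ≈ 3.8079.
Sum = Δs · [f(3.625) + f(3.75) + f(3.875) + ...].
Sum ≈ 3.6295.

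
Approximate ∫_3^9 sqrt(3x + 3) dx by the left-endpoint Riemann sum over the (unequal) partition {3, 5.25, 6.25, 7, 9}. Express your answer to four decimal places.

Subinterval widths: 2.25, 1, 0.75, 2.
Left endpoints: 3, 5.25, 6.25, 7.
f(3) ≈ 3.4641, f(5.25) ≈ 4.3301, f(6.25) ≈ 4.6637, f(7) ≈ 4.8990.
Sum = Σ Δx_i · f(x_i).
Sum ≈ 25.4201.

25.4201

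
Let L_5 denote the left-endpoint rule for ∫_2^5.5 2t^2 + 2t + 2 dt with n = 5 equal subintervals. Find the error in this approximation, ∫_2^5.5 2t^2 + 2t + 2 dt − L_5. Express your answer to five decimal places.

20.25333

Exact integral: ∫_2^5.5 f(t) dt ≈ 138.8333333.
L_5 = 118.58.
Error ≈ 138.8333333 − 118.58 ≈ 20.25333.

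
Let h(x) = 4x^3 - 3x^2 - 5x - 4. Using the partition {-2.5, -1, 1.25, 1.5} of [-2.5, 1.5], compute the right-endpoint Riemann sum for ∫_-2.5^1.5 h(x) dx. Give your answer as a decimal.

Subinterval widths: 1.5, 2.25, 0.25.
Right endpoints: -1, 1.25, 1.5.
h(-1) = -6, h(1.25) = -7.125, h(1.5) = -4.75.
Sum = Σ Δx_i · h(x_i).
Sum = -26.21875.

-26.21875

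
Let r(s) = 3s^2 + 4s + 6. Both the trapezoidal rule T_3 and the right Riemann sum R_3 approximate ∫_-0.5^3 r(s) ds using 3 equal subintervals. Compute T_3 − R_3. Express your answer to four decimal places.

T_3 ≈ 68.006944.
R_3 ≈ 91.486111.
T_3 − R_3 ≈ -23.4792.

-23.4792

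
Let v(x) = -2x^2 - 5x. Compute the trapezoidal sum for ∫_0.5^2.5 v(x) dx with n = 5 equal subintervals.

-25.44

Δx = (2.5 − 0.5)/5 = 0.4.
v(0.5) = -3, v(0.9) = -6.12, v(1.3) = -9.88, v(1.7) = -14.28, v(2.1) = -19.32, v(2.5) = -25.
T_5 = (Δx/2)·[v(x_0) + 2v(x_1) + ... + 2v(x_{4}) + v(x_5)].
Sum = -25.44.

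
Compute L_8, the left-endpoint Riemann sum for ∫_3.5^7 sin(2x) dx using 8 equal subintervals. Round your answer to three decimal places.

Δx = (7 − 3.5)/8 = 0.4375.
Left endpoints: 3.5, 3.9375, 4.375, 4.8125, 5.25, 5.6875, 6.125, 6.5625.
f(3.5) ≈ 0.657, f(3.9375) ≈ 1.000, f(4.375) ≈ 0.625, f(4.8125) ≈ -0.199, f(5.25) ≈ -0.880, f(5.6875) ≈ -0.929, f(6.125) ≈ -0.311, f(6.5625) ≈ 0.530.
Sum = Δx · [f(3.5) + f(3.9375) + f(4.375) + ...].
Sum ≈ 0.216.

0.216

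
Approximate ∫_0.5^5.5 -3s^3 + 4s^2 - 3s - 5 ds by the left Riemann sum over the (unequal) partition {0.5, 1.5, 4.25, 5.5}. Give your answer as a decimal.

Subinterval widths: 1, 2.75, 1.25.
Left endpoints: 0.5, 1.5, 4.25.
f(0.5) = -5.875, f(1.5) = -10.625, f(4.25) = -175.796875.
Sum = Σ Δs_i · f(s_i).
Sum = -254.83984375.

-254.83984375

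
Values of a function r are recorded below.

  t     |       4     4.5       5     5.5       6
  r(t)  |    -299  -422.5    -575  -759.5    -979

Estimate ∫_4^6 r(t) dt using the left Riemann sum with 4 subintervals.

-1028

Δt = 0.5.
Sum = 0.5·[(-299) + (-422.5) + (-575) + (-759.5)] = -1028.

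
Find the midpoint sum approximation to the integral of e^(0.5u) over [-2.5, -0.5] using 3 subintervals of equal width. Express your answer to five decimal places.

0.98005

Δu = (-0.5 − (-2.5))/3 = 2/3.
Midpoints: -13/6, -1.5, -5/6.
f(-13/6) ≈ 0.33847, f(-1.5) ≈ 0.47237, f(-5/6) ≈ 0.65924.
Sum = Δu · [f(-13/6) + f(-1.5) + f(-5/6)].
Sum ≈ 0.98005.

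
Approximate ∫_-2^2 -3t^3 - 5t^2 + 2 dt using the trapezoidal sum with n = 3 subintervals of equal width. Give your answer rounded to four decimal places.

-24.5926

Δt = (2 − (-2))/3 = 4/3.
f(-2) = 6, f(-2/3) = 2/3, f(2/3) = -10/9, f(2) = -42.
T_3 = (Δt/2)·[f(t_0) + 2f(t_1) + 2f(t_2) + f(t_3)].
Sum ≈ -24.5926.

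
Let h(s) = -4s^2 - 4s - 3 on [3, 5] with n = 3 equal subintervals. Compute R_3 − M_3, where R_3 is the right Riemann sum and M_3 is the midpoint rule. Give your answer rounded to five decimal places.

R_3 ≈ -193.2592593.
M_3 ≈ -168.3703704.
R_3 − M_3 ≈ -24.88889.

-24.88889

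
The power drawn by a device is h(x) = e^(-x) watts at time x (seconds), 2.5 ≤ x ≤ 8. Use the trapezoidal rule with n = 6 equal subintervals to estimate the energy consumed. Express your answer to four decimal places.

0.0874

Δx = (8 − 2.5)/6 = 11/12.
h(2.5) ≈ 0.0821, h(41/12) ≈ 0.0328, h(13/3) ≈ 0.0131, h(5.25) ≈ 0.0052, h(37/6) ≈ 0.0021, h(85/12) ≈ 0.0008, h(8) ≈ 0.0003.
T_6 = (Δx/2)·[h(x_0) + 2h(x_1) + ... + 2h(x_{5}) + h(x_6)].
Sum ≈ 0.0874.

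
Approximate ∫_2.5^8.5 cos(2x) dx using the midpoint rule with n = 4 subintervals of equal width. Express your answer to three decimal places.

-0.002

Δx = (8.5 − 2.5)/4 = 1.5.
Midpoints: 3.25, 4.75, 6.25, 7.75.
f(3.25) ≈ 0.977, f(4.75) ≈ -0.997, f(6.25) ≈ 0.998, f(7.75) ≈ -0.978.
Sum = Δx · [f(3.25) + f(4.75) + f(6.25) + f(7.75)].
Sum ≈ -0.002.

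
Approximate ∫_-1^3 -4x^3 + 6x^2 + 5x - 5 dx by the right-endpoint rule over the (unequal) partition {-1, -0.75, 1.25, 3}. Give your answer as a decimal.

-72.296875

Subinterval widths: 0.25, 2, 1.75.
Right endpoints: -0.75, 1.25, 3.
f(-0.75) = -3.6875, f(1.25) = 2.8125, f(3) = -44.
Sum = Σ Δx_i · f(x_i).
Sum = -72.296875.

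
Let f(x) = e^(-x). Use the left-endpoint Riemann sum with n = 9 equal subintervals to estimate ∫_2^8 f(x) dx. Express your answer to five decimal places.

0.18496

Δx = (8 − 2)/9 = 2/3.
Left endpoints: 2, 8/3, 10/3, 4, 14/3, 16/3, 6, 20/3, 22/3.
f(2) ≈ 0.13534, f(8/3) ≈ 0.06948, f(10/3) ≈ 0.03567, f(4) ≈ 0.01832, f(14/3) ≈ 0.00940, f(16/3) ≈ 0.00483, f(6) ≈ 0.00248, f(20/3) ≈ 0.00127, f(22/3) ≈ 0.00065.
Sum = Δx · [f(2) + f(8/3) + f(10/3) + ...].
Sum ≈ 0.18496.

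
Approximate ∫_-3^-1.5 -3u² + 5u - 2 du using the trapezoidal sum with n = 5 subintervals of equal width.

Δu = (-1.5 − (-3))/5 = 0.3.
f(-3) = -44, f(-2.7) = -37.37, f(-2.4) = -31.28, f(-2.1) = -25.73, f(-1.8) = -20.72, f(-1.5) = -16.25.
T_5 = (Δu/2)·[f(u_0) + 2f(u_1) + ... + 2f(u_{4}) + f(u_5)].
Sum = -43.5675.

-43.5675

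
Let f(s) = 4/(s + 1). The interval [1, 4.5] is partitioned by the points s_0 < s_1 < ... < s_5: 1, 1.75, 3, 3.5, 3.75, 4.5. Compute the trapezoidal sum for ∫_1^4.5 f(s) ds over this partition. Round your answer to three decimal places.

4.107

Subinterval widths: 0.75, 1.25, 0.5, 0.25, 0.75.
f(1) = 2, f(1.75) = 16/11, f(3) = 1, f(3.5) = 8/9, f(3.75) = 16/19, f(4.5) = 8/11.
On each subinterval the trapezoid contributes (Δs_i/2)·[f(s_{i-1}) + f(s_i)].
Sum ≈ 4.107.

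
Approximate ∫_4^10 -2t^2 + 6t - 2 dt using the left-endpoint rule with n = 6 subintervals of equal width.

-320

Δt = (10 − 4)/6 = 1.
Left endpoints: 4, 5, 6, 7, 8, 9.
f(4) = -10, f(5) = -22, f(6) = -38, f(7) = -58, f(8) = -82, f(9) = -110.
Sum = Δt · [f(4) + f(5) + f(6) + ...].
Sum = -320.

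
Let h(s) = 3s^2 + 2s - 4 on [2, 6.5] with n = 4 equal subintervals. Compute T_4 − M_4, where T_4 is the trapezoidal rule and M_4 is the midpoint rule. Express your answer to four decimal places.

4.2715

T_4 = 289.72265625.
M_4 ≈ 285.451172.
T_4 − M_4 ≈ 4.2715.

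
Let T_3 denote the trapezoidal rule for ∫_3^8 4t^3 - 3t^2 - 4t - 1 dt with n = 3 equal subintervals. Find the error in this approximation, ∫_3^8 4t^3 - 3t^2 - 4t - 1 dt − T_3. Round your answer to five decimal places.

-145.83333

Exact integral: ∫_3^8 f(t) dt = 3415.
T_3 ≈ 3560.8333333.
Error ≈ 3415 − 3560.8333333 ≈ -145.83333.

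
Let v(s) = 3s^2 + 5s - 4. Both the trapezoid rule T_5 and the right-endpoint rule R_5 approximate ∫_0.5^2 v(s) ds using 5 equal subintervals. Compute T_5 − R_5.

T_5 = 11.3175.
R_5 = 14.13.
T_5 − R_5 = -2.8125.

-2.8125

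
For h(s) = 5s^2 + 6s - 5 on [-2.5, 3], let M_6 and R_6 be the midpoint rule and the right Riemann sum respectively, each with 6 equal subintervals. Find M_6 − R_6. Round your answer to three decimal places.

-27.204

M_6 ≈ 49.86603.
R_6 ≈ 77.07002.
M_6 − R_6 ≈ -27.204.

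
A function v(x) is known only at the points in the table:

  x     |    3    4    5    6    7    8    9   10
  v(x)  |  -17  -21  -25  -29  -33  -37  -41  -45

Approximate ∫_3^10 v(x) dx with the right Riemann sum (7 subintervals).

Δx = 1.
Sum = 1·[(-21) + (-25) + (-29) + (-33) + (-37) + (-41) + (-45)] = -231.

-231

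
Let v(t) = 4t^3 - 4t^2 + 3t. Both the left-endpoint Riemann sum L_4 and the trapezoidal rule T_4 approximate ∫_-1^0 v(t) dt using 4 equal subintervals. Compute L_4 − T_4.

-1.375

L_4 = -5.3125.
T_4 = -3.9375.
L_4 − T_4 = -1.375.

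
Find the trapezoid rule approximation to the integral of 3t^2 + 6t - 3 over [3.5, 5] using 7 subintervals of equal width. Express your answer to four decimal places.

115.9094

Δt = (5 − 3.5)/7 = 3/14.
f(3.5) = 54.75, f(26/7) = 2973/49, f(55/14) = 13107/196, f(29/7) = 3594/49, f(61/14) = 15699/196, f(32/7) = 4269/49, f(67/14) = 18507/196, f(5) = 102.
T_7 = (Δt/2)·[f(t_0) + 2f(t_1) + ... + 2f(t_{6}) + f(t_7)].
Sum ≈ 115.9094.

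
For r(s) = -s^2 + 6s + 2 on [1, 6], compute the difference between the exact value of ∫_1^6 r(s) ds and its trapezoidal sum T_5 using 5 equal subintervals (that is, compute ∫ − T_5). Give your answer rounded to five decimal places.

0.83333

Exact integral: ∫_1^6 r(s) ds ≈ 43.3333333.
T_5 = 42.5.
Error ≈ 43.3333333 − 42.5 ≈ 0.83333.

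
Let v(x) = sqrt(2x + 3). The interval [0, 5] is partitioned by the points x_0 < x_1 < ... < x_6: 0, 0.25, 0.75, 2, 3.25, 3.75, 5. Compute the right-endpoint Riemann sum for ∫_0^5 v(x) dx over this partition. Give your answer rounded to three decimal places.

14.815

Subinterval widths: 0.25, 0.5, 1.25, 1.25, 0.5, 1.25.
Right endpoints: 0.25, 0.75, 2, 3.25, 3.75, 5.
v(0.25) ≈ 1.871, v(0.75) ≈ 2.121, v(2) ≈ 2.646, v(3.25) ≈ 3.082, v(3.75) ≈ 3.240, v(5) ≈ 3.606.
Sum = Σ Δx_i · v(x_i).
Sum ≈ 14.815.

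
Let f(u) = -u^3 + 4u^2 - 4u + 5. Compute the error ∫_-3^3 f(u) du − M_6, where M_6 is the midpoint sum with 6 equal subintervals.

Exact integral: ∫_-3^3 f(u) du = 102.
M_6 = 100.
Error = 102 − 100 = 2.

2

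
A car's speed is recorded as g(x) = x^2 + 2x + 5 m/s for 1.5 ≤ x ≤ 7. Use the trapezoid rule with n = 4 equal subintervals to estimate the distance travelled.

189.19140625

Δx = (7 − 1.5)/4 = 1.375.
g(1.5) = 10.25, g(2.875) = 19.015625, g(4.25) = 31.5625, g(5.625) = 47.890625, g(7) = 68.
T_4 = (Δx/2)·[g(x_0) + 2g(x_1) + 2g(x_2) + 2g(x_3) + g(x_4)].
Sum = 189.19140625.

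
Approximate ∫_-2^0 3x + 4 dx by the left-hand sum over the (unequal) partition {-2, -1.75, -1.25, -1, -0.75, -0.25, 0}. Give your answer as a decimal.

0.875

Subinterval widths: 0.25, 0.5, 0.25, 0.25, 0.5, 0.25.
Left endpoints: -2, -1.75, -1.25, -1, -0.75, -0.25.
f(-2) = -2, f(-1.75) = -1.25, f(-1.25) = 0.25, f(-1) = 1, f(-0.75) = 1.75, f(-0.25) = 3.25.
Sum = Σ Δx_i · f(x_i).
Sum = 0.875.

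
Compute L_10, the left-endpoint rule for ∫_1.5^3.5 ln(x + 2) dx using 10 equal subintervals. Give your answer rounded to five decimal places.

2.94590

Δx = (3.5 − 1.5)/10 = 0.2.
Left endpoints: 1.5, 1.7, 1.9, 2.1, 2.3, 2.5, 2.7, 2.9, 3.1, 3.3.
f(1.5) ≈ 1.25276, f(1.7) ≈ 1.30833, f(1.9) ≈ 1.36098, f(2.1) ≈ 1.41099, f(2.3) ≈ 1.45862, f(2.5) ≈ 1.50408, f(2.7) ≈ 1.54756, f(2.9) ≈ 1.58924, f(3.1) ≈ 1.62924, f(3.3) ≈ 1.66771.
Sum = Δx · [f(1.5) + f(1.7) + f(1.9) + ...].
Sum ≈ 2.94590.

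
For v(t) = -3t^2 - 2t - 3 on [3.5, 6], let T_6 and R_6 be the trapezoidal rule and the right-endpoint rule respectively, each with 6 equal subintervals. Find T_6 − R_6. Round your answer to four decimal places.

T_6 ≈ -204.592014.
R_6 ≈ -220.477431.
T_6 − R_6 ≈ 15.8854.

15.8854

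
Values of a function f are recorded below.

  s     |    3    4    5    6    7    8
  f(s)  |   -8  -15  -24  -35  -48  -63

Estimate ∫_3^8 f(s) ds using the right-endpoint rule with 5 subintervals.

-185

Δs = 1.
Sum = 1·[(-15) + (-24) + (-35) + (-48) + (-63)] = -185.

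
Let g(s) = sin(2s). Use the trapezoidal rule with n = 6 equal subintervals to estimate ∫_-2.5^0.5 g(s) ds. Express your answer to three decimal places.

Δs = (0.5 − (-2.5))/6 = 0.5.
g(-2.5) ≈ 0.959, g(-2) ≈ 0.757, g(-1.5) ≈ -0.141, g(-1) ≈ -0.909, g(-0.5) ≈ -0.841, g(0) ≈ 0.000, g(0.5) ≈ 0.841.
T_6 = (Δs/2)·[g(s_0) + 2g(s_1) + ... + 2g(s_{5}) + g(s_6)].
Sum ≈ -0.117.

-0.117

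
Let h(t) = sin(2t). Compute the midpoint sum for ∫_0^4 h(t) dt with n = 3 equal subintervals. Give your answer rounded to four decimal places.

Δt = (4 − 0)/3 = 4/3.
Midpoints: 2/3, 2, 10/3.
h(2/3) ≈ 0.9719, h(2) ≈ -0.7568, h(10/3) ≈ 0.3742.
Sum = Δt · [h(2/3) + h(2) + h(10/3)].
Sum ≈ 0.7857.

0.7857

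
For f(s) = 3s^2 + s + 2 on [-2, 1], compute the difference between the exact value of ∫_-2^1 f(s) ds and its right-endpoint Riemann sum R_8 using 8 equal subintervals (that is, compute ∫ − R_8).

Exact integral: ∫_-2^1 f(s) ds = 13.5.
R_8 = 12.5859375.
Error = 13.5 − 12.5859375 = 0.9140625.

0.9140625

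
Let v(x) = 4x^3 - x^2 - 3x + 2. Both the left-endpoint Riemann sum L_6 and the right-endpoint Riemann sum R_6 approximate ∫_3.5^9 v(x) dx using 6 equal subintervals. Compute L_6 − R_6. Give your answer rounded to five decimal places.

-2437.64583

L_6 ≈ 4928.2800926.
R_6 ≈ 7365.9259259.
L_6 − R_6 ≈ -2437.64583.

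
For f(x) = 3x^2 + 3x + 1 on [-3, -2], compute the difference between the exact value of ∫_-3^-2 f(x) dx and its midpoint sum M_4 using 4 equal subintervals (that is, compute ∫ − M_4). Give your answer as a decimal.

0.015625

Exact integral: ∫_-3^-2 f(x) dx = 12.5.
M_4 = 12.484375.
Error = 12.5 − 12.484375 = 0.015625.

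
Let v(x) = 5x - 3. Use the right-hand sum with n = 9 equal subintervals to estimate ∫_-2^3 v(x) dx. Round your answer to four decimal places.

4.4444

Δx = (3 − (-2))/9 = 5/9.
Right endpoints: -13/9, -8/9, -1/3, 2/9, 7/9, 4/3, 17/9, 22/9, 3.
v(-13/9) = -92/9, v(-8/9) = -67/9, v(-1/3) = -14/3, v(2/9) = -17/9, v(7/9) = 8/9, v(4/3) = 11/3, v(17/9) = 58/9, v(22/9) = 83/9, v(3) = 12.
Sum = Δx · [v(-13/9) + v(-8/9) + v(-1/3) + ...].
Sum ≈ 4.4444.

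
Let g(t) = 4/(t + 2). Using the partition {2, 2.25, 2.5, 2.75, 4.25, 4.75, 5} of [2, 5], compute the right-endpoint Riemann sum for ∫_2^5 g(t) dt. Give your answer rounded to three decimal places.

2.067

Subinterval widths: 0.25, 0.25, 0.25, 1.5, 0.5, 0.25.
Right endpoints: 2.25, 2.5, 2.75, 4.25, 4.75, 5.
g(2.25) = 16/17, g(2.5) = 8/9, g(2.75) = 16/19, g(4.25) = 0.64, g(4.75) = 16/27, g(5) = 4/7.
Sum = Σ Δt_i · g(t_i).
Sum ≈ 2.067.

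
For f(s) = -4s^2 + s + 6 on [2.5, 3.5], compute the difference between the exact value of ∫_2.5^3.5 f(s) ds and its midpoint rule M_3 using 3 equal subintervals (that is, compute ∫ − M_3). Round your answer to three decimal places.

-0.037

Exact integral: ∫_2.5^3.5 f(s) ds ≈ -27.33333.
M_3 ≈ -27.29630.
Error ≈ -27.33333 − (-27.29630) ≈ -0.037.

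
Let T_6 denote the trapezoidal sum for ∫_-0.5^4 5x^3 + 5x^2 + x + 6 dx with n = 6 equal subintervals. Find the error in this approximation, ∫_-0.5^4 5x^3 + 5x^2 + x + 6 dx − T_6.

-13.18359375

Exact integral: ∫_-0.5^4 f(x) dx = 461.671875.
T_6 = 474.85546875.
Error = 461.671875 − 474.85546875 = -13.18359375.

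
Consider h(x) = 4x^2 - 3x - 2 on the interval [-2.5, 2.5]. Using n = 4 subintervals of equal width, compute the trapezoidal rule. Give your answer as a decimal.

Δx = (2.5 − (-2.5))/4 = 1.25.
h(-2.5) = 30.5, h(-1.25) = 8, h(0) = -2, h(1.25) = 0.5, h(2.5) = 15.5.
T_4 = (Δx/2)·[h(x_0) + 2h(x_1) + 2h(x_2) + 2h(x_3) + h(x_4)].
Sum = 36.875.

36.875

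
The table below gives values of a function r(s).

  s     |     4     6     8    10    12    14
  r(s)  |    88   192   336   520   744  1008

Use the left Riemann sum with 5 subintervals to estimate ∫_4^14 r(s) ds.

Δs = 2.
Sum = 2·[88 + 192 + 336 + 520 + 744] = 3760.

3760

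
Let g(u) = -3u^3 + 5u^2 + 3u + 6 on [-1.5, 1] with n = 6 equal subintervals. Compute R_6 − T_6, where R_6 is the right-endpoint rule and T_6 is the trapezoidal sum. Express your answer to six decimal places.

-2.473958

R_6 ≈ 21.51403356.
T_6 ≈ 23.98799190.
R_6 − T_6 ≈ -2.473958.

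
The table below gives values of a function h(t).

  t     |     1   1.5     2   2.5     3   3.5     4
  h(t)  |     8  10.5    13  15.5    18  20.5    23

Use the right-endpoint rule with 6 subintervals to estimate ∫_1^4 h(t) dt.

50.25

Δt = 0.5.
Sum = 0.5·[10.5 + 13 + 15.5 + 18 + 20.5 + 23] = 50.25.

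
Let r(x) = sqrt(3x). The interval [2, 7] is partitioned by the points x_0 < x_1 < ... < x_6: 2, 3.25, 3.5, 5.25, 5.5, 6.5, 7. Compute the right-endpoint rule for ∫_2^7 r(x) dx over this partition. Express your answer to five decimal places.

Subinterval widths: 1.25, 0.25, 1.75, 0.25, 1, 0.5.
Right endpoints: 3.25, 3.5, 5.25, 5.5, 6.5, 7.
r(3.25) ≈ 3.12250, r(3.5) ≈ 3.24037, r(5.25) ≈ 3.96863, r(5.5) ≈ 4.06202, r(6.5) ≈ 4.41588, r(7) ≈ 4.58258.
Sum = Σ Δx_i · r(x_i).
Sum ≈ 19.38099.

19.38099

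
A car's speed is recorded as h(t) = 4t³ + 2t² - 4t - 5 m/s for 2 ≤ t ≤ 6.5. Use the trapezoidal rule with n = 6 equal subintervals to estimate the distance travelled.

1870.171875

Δt = (6.5 − 2)/6 = 0.75.
h(2) = 27, h(2.75) = 82.3125, h(3.5) = 177, h(4.25) = 321.1875, h(5) = 525, h(5.75) = 798.5625, h(6.5) = 1152.
T_6 = (Δt/2)·[h(t_0) + 2h(t_1) + ... + 2h(t_{5}) + h(t_6)].
Sum = 1870.171875.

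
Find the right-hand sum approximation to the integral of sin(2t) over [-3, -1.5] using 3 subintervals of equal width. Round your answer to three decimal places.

0.787

Δt = (-1.5 − (-3))/3 = 0.5.
Right endpoints: -2.5, -2, -1.5.
f(-2.5) ≈ 0.959, f(-2) ≈ 0.757, f(-1.5) ≈ -0.141.
Sum = Δt · [f(-2.5) + f(-2) + f(-1.5)].
Sum ≈ 0.787.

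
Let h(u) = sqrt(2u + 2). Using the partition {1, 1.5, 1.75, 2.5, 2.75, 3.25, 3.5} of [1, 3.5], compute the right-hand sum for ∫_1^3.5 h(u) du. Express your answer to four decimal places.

Subinterval widths: 0.5, 0.25, 0.75, 0.25, 0.5, 0.25.
Right endpoints: 1.5, 1.75, 2.5, 2.75, 3.25, 3.5.
h(1.5) ≈ 2.2361, h(1.75) ≈ 2.3452, h(2.5) ≈ 2.6458, h(2.75) ≈ 2.7386, h(3.25) ≈ 2.9155, h(3.5) ≈ 3.0000.
Sum = Σ Δu_i · h(u_i).
Sum ≈ 6.5810.

6.5810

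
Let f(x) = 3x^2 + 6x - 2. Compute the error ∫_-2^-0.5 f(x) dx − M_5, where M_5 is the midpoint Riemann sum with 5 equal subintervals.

Exact integral: ∫_-2^-0.5 f(x) dx = -6.375.
M_5 = -6.40875.
Error = -6.375 − (-6.40875) = 0.03375.

0.03375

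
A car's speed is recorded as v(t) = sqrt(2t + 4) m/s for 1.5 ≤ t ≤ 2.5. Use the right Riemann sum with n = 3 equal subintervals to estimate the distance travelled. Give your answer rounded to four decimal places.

2.8852

Δt = (2.5 − 1.5)/3 = 1/3.
Right endpoints: 11/6, 13/6, 2.5.
v(11/6) ≈ 2.7689, v(13/6) ≈ 2.8868, v(2.5) ≈ 3.0000.
Sum = Δt · [v(11/6) + v(13/6) + v(2.5)].
Sum ≈ 2.8852.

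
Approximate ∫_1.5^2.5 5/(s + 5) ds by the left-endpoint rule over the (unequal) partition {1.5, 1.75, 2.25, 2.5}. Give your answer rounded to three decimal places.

Subinterval widths: 0.25, 0.5, 0.25.
Left endpoints: 1.5, 1.75, 2.25.
f(1.5) = 10/13, f(1.75) = 20/27, f(2.25) = 20/29.
Sum = Σ Δs_i · f(s_i).
Sum ≈ 0.735.

0.735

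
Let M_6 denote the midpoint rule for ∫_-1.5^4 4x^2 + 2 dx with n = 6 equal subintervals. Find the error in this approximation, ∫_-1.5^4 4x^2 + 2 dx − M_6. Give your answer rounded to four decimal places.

1.5405

Exact integral: ∫_-1.5^4 f(x) dx ≈ 100.833333.
M_6 ≈ 99.292824.
Error ≈ 100.833333 − 99.292824 ≈ 1.5405.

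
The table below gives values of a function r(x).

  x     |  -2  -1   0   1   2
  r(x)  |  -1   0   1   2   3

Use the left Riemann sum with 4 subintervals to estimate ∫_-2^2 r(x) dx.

Δx = 1.
Sum = 1·[(-1) + 0 + 1 + 2] = 2.

2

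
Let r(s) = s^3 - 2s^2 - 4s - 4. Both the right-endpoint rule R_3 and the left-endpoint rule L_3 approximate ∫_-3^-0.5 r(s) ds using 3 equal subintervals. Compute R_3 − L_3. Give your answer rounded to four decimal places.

R_3 ≈ -18.425926.
L_3 ≈ -47.071759.
R_3 − L_3 ≈ 28.6458.

28.6458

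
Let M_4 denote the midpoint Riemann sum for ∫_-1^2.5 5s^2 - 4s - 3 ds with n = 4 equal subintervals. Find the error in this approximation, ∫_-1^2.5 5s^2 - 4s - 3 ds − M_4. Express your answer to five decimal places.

Exact integral: ∫_-1^2.5 f(s) ds ≈ 6.7083333.
M_4 ≈ 5.5917969.
Error ≈ 6.7083333 − 5.5917969 ≈ 1.11654.

1.11654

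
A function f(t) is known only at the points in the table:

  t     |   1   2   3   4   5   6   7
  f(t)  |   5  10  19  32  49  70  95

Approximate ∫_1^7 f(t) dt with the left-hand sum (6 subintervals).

Δt = 1.
Sum = 1·[5 + 10 + 19 + 32 + 49 + 70] = 185.

185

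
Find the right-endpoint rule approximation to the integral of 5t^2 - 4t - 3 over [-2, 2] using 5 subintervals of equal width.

10.4

Δt = (2 − (-2))/5 = 0.8.
Right endpoints: -1.2, -0.4, 0.4, 1.2, 2.
f(-1.2) = 9, f(-0.4) = -0.6, f(0.4) = -3.8, f(1.2) = -0.6, f(2) = 9.
Sum = Δt · [f(-1.2) + f(-0.4) + f(0.4) + f(1.2) + f(2)].
Sum = 10.4.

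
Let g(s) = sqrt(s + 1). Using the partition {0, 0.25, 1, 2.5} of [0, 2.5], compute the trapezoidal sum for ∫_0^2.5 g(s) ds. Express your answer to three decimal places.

3.678

Subinterval widths: 0.25, 0.75, 1.5.
g(0) ≈ 1.000, g(0.25) ≈ 1.118, g(1) ≈ 1.414, g(2.5) ≈ 1.871.
On each subinterval the trapezoid contributes (Δs_i/2)·[g(s_{i-1}) + g(s_i)].
Sum ≈ 3.678.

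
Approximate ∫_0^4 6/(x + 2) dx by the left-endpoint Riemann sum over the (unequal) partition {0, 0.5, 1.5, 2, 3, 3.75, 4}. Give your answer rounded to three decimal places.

Subinterval widths: 0.5, 1, 0.5, 1, 0.75, 0.25.
Left endpoints: 0, 0.5, 1.5, 2, 3, 3.75.
f(0) = 3, f(0.5) = 2.4, f(1.5) = 12/7, f(2) = 1.5, f(3) = 1.2, f(3.75) = 24/23.
Sum = Σ Δx_i · f(x_i).
Sum ≈ 7.418.

7.418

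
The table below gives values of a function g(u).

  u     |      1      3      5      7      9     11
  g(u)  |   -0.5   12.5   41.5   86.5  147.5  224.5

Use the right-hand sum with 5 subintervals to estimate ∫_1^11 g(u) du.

Δu = 2.
Sum = 2·[12.5 + 41.5 + 86.5 + 147.5 + 224.5] = 1025.

1025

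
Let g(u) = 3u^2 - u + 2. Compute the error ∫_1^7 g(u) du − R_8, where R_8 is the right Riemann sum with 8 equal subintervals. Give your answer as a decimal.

-53.4375

Exact integral: ∫_1^7 g(u) du = 330.
R_8 = 383.4375.
Error = 330 − 383.4375 = -53.4375.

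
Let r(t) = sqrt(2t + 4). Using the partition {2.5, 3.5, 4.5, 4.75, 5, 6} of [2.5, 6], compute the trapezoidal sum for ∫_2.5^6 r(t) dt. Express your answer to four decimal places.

Subinterval widths: 1, 1, 0.25, 0.25, 1.
r(2.5) ≈ 3.0000, r(3.5) ≈ 3.3166, r(4.5) ≈ 3.6056, r(4.75) ≈ 3.6742, r(5) ≈ 3.7417, r(6) ≈ 4.0000.
On each subinterval the trapezoid contributes (Δt_i/2)·[r(t_{i-1}) + r(t_i)].
Sum ≈ 12.3272.

12.3272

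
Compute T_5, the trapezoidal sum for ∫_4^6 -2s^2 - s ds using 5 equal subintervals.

-111.44

Δs = (6 − 4)/5 = 0.4.
f(4) = -36, f(4.4) = -43.12, f(4.8) = -50.88, f(5.2) = -59.28, f(5.6) = -68.32, f(6) = -78.
T_5 = (Δs/2)·[f(s_0) + 2f(s_1) + ... + 2f(s_{4}) + f(s_5)].
Sum = -111.44.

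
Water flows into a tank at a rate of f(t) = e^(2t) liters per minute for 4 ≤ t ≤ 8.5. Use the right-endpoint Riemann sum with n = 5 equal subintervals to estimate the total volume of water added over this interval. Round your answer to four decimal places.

Δt = (8.5 − 4)/5 = 0.9.
Right endpoints: 4.9, 5.8, 6.7, 7.6, 8.5.
f(4.9) ≈ 18033.7449, f(5.8) ≈ 109097.7993, f(6.7) ≈ 660003.2248, f(7.6) ≈ 3992786.8352, f(8.5) ≈ 24154952.7536.
Sum = Δt · [f(4.9) + f(5.8) + f(6.7) + f(7.6) + f(8.5)].
Sum ≈ 26041386.9220.

26041386.9220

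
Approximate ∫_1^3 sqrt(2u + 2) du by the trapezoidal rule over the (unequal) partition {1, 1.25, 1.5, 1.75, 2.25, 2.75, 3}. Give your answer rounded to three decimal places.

Subinterval widths: 0.25, 0.25, 0.25, 0.5, 0.5, 0.25.
f(1) ≈ 2.000, f(1.25) ≈ 2.121, f(1.5) ≈ 2.236, f(1.75) ≈ 2.345, f(2.25) ≈ 2.550, f(2.75) ≈ 2.739, f(3) ≈ 2.828.
On each subinterval the trapezoid contributes (Δu_i/2)·[f(u_{i-1}) + f(u_i)].
Sum ≈ 4.874.

4.874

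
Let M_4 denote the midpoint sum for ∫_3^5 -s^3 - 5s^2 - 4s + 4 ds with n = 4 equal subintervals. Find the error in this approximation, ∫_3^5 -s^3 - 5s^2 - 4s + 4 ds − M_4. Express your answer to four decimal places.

Exact integral: ∫_3^5 f(s) ds ≈ -323.333333.
M_4 = -322.625.
Error ≈ -323.333333 − (-322.625) ≈ -0.7083.

-0.7083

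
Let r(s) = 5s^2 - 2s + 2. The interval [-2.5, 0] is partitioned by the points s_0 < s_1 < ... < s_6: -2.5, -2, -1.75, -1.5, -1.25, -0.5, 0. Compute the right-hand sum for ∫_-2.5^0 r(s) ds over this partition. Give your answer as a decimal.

29.53125

Subinterval widths: 0.5, 0.25, 0.25, 0.25, 0.75, 0.5.
Right endpoints: -2, -1.75, -1.5, -1.25, -0.5, 0.
r(-2) = 26, r(-1.75) = 20.8125, r(-1.5) = 16.25, r(-1.25) = 12.3125, r(-0.5) = 4.25, r(0) = 2.
Sum = Σ Δs_i · r(s_i).
Sum = 29.53125.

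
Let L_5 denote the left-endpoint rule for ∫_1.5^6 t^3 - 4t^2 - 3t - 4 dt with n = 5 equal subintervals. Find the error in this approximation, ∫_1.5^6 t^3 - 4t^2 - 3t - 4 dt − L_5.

Exact integral: ∫_1.5^6 f(t) dt = -29.390625.
L_5 = -53.8425.
Error = -29.390625 − (-53.8425) = 24.451875.

24.451875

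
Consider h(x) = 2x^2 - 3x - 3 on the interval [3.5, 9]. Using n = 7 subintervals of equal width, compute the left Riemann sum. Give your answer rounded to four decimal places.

Δx = (9 − 3.5)/7 = 11/14.
Left endpoints: 3.5, 30/7, 71/14, 41/7, 93/14, 52/7, 115/14.
h(3.5) = 11, h(30/7) = 1023/49, h(71/14) = 1628/49, h(41/7) = 2354/49, h(93/14) = 3201/49, h(52/7) = 4169/49, h(115/14) = 5258/49.
Sum = Δx · [h(3.5) + h(30/7) + h(71/14) + ...].
Sum ≈ 291.3878.

291.3878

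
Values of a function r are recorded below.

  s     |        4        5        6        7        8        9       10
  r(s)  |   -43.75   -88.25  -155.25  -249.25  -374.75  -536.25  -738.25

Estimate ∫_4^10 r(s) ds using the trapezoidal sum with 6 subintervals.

-1794.75

Δs = 1.
T_6 = (1/2)·[(-43.75) + 2·(-88.25) + 2·(-155.25) + 2·(-249.25) + 2·(-374.75) + 2·(-536.25) + (-738.25)] = -1794.75.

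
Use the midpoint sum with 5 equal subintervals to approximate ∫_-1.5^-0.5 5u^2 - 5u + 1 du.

Δu = (-0.5 − (-1.5))/5 = 0.2.
Midpoints: -1.4, -1.2, -1, -0.8, -0.6.
f(-1.4) = 17.8, f(-1.2) = 14.2, f(-1) = 11, f(-0.8) = 8.2, f(-0.6) = 5.8.
Sum = Δu · [f(-1.4) + f(-1.2) + f(-1) + f(-0.8) + f(-0.6)].
Sum = 11.4.

11.4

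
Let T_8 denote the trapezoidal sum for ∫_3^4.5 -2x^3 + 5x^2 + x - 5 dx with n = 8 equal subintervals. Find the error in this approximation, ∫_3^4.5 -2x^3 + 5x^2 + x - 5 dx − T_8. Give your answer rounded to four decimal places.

Exact integral: ∫_3^4.5 f(x) dx = -59.53125.
T_8 ≈ -59.685059.
Error ≈ -59.53125 − (-59.685059) ≈ 0.1538.

0.1538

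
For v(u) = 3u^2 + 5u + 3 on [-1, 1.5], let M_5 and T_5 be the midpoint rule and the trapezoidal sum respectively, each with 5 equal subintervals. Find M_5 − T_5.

M_5 = 14.84375.
T_5 = 15.3125.
M_5 − T_5 = -0.46875.

-0.46875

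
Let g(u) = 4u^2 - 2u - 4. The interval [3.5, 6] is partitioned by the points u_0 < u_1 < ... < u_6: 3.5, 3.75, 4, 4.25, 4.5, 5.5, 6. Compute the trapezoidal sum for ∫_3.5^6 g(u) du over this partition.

197.875

Subinterval widths: 0.25, 0.25, 0.25, 0.25, 1, 0.5.
g(3.5) = 38, g(3.75) = 44.75, g(4) = 52, g(4.25) = 59.75, g(4.5) = 68, g(5.5) = 106, g(6) = 128.
On each subinterval the trapezoid contributes (Δu_i/2)·[g(u_{i-1}) + g(u_i)].
Sum = 197.875.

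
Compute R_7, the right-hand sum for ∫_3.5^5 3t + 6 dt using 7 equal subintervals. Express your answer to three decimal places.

28.607

Δt = (5 − 3.5)/7 = 3/14.
Right endpoints: 26/7, 55/14, 29/7, 61/14, 32/7, 67/14, 5.
f(26/7) = 120/7, f(55/14) = 249/14, f(29/7) = 129/7, f(61/14) = 267/14, f(32/7) = 138/7, f(67/14) = 285/14, f(5) = 21.
Sum = Δt · [f(26/7) + f(55/14) + f(29/7) + ...].
Sum ≈ 28.607.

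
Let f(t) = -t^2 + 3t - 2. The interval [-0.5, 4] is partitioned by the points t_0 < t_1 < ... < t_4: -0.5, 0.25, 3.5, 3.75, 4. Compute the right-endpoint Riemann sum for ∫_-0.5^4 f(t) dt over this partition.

Subinterval widths: 0.75, 3.25, 0.25, 0.25.
Right endpoints: 0.25, 3.5, 3.75, 4.
f(0.25) = -1.3125, f(3.5) = -3.75, f(3.75) = -4.8125, f(4) = -6.
Sum = Σ Δt_i · f(t_i).
Sum = -15.875.

-15.875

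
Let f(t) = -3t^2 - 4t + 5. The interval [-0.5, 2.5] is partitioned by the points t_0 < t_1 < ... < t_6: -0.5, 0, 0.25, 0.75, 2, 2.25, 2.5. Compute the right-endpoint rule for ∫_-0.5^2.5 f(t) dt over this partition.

Subinterval widths: 0.5, 0.25, 0.5, 1.25, 0.25, 0.25.
Right endpoints: 0, 0.25, 0.75, 2, 2.25, 2.5.
f(0) = 5, f(0.25) = 3.8125, f(0.75) = 0.3125, f(2) = -15, f(2.25) = -19.1875, f(2.5) = -23.75.
Sum = Σ Δt_i · f(t_i).
Sum = -25.875.

-25.875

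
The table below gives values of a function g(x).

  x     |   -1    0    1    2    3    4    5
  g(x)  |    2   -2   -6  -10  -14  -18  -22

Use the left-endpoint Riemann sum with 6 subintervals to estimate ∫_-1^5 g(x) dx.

-48

Δx = 1.
Sum = 1·[2 + (-2) + (-6) + (-10) + (-14) + (-18)] = -48.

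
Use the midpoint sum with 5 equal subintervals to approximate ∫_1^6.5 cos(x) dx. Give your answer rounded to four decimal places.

Δx = (6.5 − 1)/5 = 1.1.
Midpoints: 1.55, 2.65, 3.75, 4.85, 5.95.
f(1.55) ≈ 0.0208, f(2.65) ≈ -0.8816, f(3.75) ≈ -0.8206, f(4.85) ≈ 0.1372, f(5.95) ≈ 0.9450.
Sum = Δx · [f(1.55) + f(2.65) + f(3.75) + f(4.85) + f(5.95)].
Sum ≈ -0.6591.

-0.6591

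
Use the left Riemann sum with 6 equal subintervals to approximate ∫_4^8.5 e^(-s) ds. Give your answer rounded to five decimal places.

0.02575

Δs = (8.5 − 4)/6 = 0.75.
Left endpoints: 4, 4.75, 5.5, 6.25, 7, 7.75.
f(4) ≈ 0.01832, f(4.75) ≈ 0.00865, f(5.5) ≈ 0.00409, f(6.25) ≈ 0.00193, f(7) ≈ 0.00091, f(7.75) ≈ 0.00043.
Sum = Δs · [f(4) + f(4.75) + f(5.5) + ...].
Sum ≈ 0.02575.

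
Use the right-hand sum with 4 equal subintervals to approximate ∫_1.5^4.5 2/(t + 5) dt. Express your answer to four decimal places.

0.7237

Δt = (4.5 − 1.5)/4 = 0.75.
Right endpoints: 2.25, 3, 3.75, 4.5.
f(2.25) = 8/29, f(3) = 0.25, f(3.75) = 8/35, f(4.5) = 4/19.
Sum = Δt · [f(2.25) + f(3) + f(3.75) + f(4.5)].
Sum ≈ 0.7237.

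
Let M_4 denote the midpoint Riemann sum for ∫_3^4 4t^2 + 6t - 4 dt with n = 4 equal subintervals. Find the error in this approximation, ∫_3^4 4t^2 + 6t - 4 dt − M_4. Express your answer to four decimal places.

Exact integral: ∫_3^4 f(t) dt ≈ 66.333333.
M_4 = 66.3125.
Error ≈ 66.333333 − 66.3125 ≈ 0.0208.

0.0208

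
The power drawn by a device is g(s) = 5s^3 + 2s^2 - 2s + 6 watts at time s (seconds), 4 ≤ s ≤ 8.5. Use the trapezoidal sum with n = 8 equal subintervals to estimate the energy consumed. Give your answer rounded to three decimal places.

Δs = (8.5 − 4)/8 = 0.5625.
g(4) = 350, g(4.5625) = 2102813/4096, g(5.125) = 369325/512, g(5.6875) = 4010831/4096, g(6.25) = 1292.328125, g(6.8125) = 6824105/4096, g(7.375) = 1078111/512, g(7.9375) = 10717595/4096, g(8.5) = 3204.125.
T_8 = (Δs/2)·[g(s_0) + 2g(s_1) + ... + 2g(s_{7}) + g(s_8)].
Sum ≈ 6565.300.

6565.300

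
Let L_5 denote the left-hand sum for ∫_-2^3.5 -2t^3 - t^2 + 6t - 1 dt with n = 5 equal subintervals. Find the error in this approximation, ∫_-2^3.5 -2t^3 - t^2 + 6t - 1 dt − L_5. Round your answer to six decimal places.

-36.249583

Exact integral: ∫_-2^3.5 f(t) dt ≈ -64.73958333.
L_5 = -28.49.
Error ≈ -64.73958333 − (-28.49) ≈ -36.249583.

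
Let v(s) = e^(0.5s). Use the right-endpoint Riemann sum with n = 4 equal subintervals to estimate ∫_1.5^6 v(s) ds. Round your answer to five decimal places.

Δs = (6 − 1.5)/4 = 1.125.
Right endpoints: 2.625, 3.75, 4.875, 6.
v(2.625) ≈ 3.71545, v(3.75) ≈ 6.52082, v(4.875) ≈ 11.44439, v(6) ≈ 20.08554.
Sum = Δs · [v(2.625) + v(3.75) + v(4.875) + v(6)].
Sum ≈ 46.98698.

46.98698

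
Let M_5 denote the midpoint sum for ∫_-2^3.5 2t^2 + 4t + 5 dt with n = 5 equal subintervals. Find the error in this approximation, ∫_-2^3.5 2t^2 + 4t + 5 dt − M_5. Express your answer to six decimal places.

1.109167

Exact integral: ∫_-2^3.5 f(t) dt ≈ 77.91666667.
M_5 = 76.8075.
Error ≈ 77.91666667 − 76.8075 ≈ 1.109167.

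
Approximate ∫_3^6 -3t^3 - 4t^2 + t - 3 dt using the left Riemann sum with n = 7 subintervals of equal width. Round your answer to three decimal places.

Δt = (6 − 3)/7 = 3/7.
Left endpoints: 3, 24/7, 27/7, 30/7, 33/7, 36/7, 39/7.
f(3) = -117, f(24/7) = -57453/343, f(27/7) = -79167/343, f(30/7) = -105759/343, f(33/7) = -137715/343, f(36/7) = -175521/343, f(39/7) = -219663/343.
Sum = Δt · [f(3) + f(24/7) + f(27/7) + ...].
Sum ≈ -1018.837.

-1018.837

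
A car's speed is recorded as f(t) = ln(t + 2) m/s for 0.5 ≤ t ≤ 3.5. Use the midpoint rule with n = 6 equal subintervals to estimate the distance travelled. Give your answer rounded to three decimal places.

Δt = (3.5 − 0.5)/6 = 0.5.
Midpoints: 0.75, 1.25, 1.75, 2.25, 2.75, 3.25.
f(0.75) ≈ 1.012, f(1.25) ≈ 1.179, f(1.75) ≈ 1.322, f(2.25) ≈ 1.447, f(2.75) ≈ 1.558, f(3.25) ≈ 1.658.
Sum = Δt · [f(0.75) + f(1.25) + f(1.75) + ...].
Sum ≈ 4.088.

4.088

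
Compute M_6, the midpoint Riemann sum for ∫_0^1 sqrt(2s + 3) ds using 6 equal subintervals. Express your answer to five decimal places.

1.99488

Δs = (1 − 0)/6 = 1/6.
Midpoints: 1/12, 0.25, 5/12, 7/12, 0.75, 11/12.
f(1/12) ≈ 1.77951, f(0.25) ≈ 1.87083, f(5/12) ≈ 1.95789, f(7/12) ≈ 2.04124, f(0.75) ≈ 2.12132, f(11/12) ≈ 2.19848.
Sum = Δs · [f(1/12) + f(0.25) + f(5/12) + ...].
Sum ≈ 1.99488.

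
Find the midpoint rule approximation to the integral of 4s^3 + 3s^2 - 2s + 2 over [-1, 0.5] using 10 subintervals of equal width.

Δs = (0.5 − (-1))/10 = 0.15.
Midpoints: -0.925, -0.775, -0.625, -0.475, -0.325, -0.175, -0.025, 0.125, 0.275, 0.425.
f(-0.925) = 3.2510625, f(-0.775) = 3.4899375, f(-0.625) = 3.4453125, f(-0.475) = 3.1981875, f(-0.325) = 2.8295625, f(-0.175) = 2.4204375, f(-0.025) = 2.0518125, f(0.125) = 1.8046875, f(0.275) = 1.7600625, f(0.425) = 1.9989375.
Sum = Δs · [f(-0.925) + f(-0.775) + f(-0.625) + ...].
Sum = 3.9375.

3.9375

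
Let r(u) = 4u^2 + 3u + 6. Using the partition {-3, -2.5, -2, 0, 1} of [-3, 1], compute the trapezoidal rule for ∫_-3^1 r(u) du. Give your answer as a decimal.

Subinterval widths: 0.5, 0.5, 2, 1.
r(-3) = 33, r(-2.5) = 23.5, r(-2) = 16, r(0) = 6, r(1) = 13.
On each subinterval the trapezoid contributes (Δu_i/2)·[r(u_{i-1}) + r(u_i)].
Sum = 55.5.

55.5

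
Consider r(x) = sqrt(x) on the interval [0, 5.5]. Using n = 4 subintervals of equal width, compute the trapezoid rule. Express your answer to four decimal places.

8.2975

Δx = (5.5 − 0)/4 = 1.375.
r(0) ≈ 0.0000, r(1.375) ≈ 1.1726, r(2.75) ≈ 1.6583, r(4.125) ≈ 2.0310, r(5.5) ≈ 2.3452.
T_4 = (Δx/2)·[r(x_0) + 2r(x_1) + 2r(x_2) + 2r(x_3) + r(x_4)].
Sum ≈ 8.2975.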